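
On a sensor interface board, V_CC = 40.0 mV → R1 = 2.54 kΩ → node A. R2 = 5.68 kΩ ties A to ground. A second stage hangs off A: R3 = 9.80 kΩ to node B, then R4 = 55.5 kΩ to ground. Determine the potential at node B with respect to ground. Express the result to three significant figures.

V_B ≈ 22.9 mV

Looking into the second stage from A: R3 + R4 = 65.30 kΩ appears in parallel with R2.
R2 ‖ (R3+R4) = 5.225 kΩ.
First divider: V_A = V_CC · 5.225/(2.54 + 5.225) = 26.92 mV.
Then the unloaded second divider: V_B = V_A × R4/(R3+R4) = 26.92 × 0.8499 = 22.88 mV.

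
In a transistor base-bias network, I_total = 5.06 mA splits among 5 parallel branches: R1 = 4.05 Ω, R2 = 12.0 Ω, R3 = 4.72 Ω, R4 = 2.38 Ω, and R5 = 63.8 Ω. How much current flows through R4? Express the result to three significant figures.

I ≈ 2.17 mA

Conductances: ΣG = 1/4.05 + 1/12.0 + 1/4.72 + 1/2.38 + 1/63.8 = 0.9780 (1/Ω).
Current divider: I(R4) = I_total · G_k/ΣG = 5.06 × (0.4202/0.9780) = 5.06 × 0.4296 = 2.174 mA.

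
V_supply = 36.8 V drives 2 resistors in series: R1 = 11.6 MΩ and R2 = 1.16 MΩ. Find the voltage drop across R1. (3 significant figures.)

V ≈ 33.5 V

Total series resistance ΣR = 11.6 + 1.16 = 12.76 MΩ.
By the voltage-divider rule, V = 36.8 × 11.60/12.76 = 33.45 V.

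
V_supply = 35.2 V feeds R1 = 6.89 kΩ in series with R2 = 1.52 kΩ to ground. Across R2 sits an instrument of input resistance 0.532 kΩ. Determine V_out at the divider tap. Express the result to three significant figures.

V_out ≈ 1.90 V

R2 ‖ R_L = (1.52 × 0.532)/(1.52 + 0.532) = 0.3941 kΩ.
Then V_out = V_supply · R2'/(R1 + R2') = 35.2 × 0.3941/7.284 = 1.904 V.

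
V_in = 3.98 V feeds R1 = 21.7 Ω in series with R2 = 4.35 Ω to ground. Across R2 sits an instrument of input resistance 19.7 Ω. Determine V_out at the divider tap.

The load sits in parallel with R2, giving an effective lower resistance R2' = R2·R_L/(R2+R_L) = 3.563 Ω.
Then V_out = V_in · R2'/(R1 + R2') = 3.98 × 3.563/25.26 = 0.5614 V.

V_out ≈ 0.561 V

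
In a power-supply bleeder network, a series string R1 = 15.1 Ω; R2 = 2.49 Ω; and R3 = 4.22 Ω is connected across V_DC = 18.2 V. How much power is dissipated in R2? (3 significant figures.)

Series current I = V_DC/ΣR = 18.2/21.81 = 0.8345 A.
P(R2) = I²·R2 = (0.8345)² × 2.49 = 1.734 W.

P ≈ 1.73 W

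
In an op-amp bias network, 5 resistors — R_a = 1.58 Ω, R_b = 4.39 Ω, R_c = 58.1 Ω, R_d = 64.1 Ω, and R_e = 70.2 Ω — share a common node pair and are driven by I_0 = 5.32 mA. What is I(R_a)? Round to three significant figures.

I ≈ 3.71 mA

Total conductance ΣG = 1/1.58 + 1/4.39 + 1/58.1 + 1/64.1 + 1/70.2 = 0.9078 (units of 1/Ω).
R_a takes the fraction G_k/ΣG = 0.6329/0.9078 = 0.6972, so I = 5.32 × 0.6972 = 3.709 mA.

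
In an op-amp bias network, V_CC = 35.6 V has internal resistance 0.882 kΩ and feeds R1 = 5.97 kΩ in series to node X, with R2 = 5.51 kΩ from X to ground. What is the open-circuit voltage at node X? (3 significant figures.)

R1' = 0.882 + 5.97 = 6.852 kΩ (source resistance + R1).
Open-circuit (no load on X): V_th = V_CC · R2/(R1' + R2) = 35.6 × 5.51/(6.852 + 5.51) = 15.87 V.

V_th ≈ 15.9 V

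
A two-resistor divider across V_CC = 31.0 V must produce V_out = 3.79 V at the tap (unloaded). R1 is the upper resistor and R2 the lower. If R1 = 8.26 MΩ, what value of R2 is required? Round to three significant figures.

V_out/V_CC = R2/(R1+R2) = 0.1223.
So R2 = R1 · V_out/(V_CC − V_out) = 8.26 × 3.79/(31.0 − 3.79) = 8.26 × 0.1393 = 1.151 MΩ.

R2 ≈ 1.15 MΩ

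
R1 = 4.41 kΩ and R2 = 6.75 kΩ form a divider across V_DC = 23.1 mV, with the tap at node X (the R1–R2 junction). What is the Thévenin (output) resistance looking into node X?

Zeroing V_DC shorts the top of R1 to ground, so R_th = R1 ‖ R2 = 2.667 kΩ.

R_th ≈ 2.67 kΩ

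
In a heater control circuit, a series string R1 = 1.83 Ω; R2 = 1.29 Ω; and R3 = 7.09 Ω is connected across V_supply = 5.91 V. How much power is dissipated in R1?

P ≈ 0.613 W

Series current I = V_supply/ΣR = 5.91/10.21 = 0.5788 A.
P(R1) = I²·R1 = (0.5788)² × 1.83 = 0.6132 W.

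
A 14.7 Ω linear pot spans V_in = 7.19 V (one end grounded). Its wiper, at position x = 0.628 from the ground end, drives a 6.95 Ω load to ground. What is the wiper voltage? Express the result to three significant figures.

The pot divides into 5.468 Ω above the wiper and 9.232 Ω below.
R_L loads the lower segment: effective lower R = 3.965 Ω.
Loaded-divider output: V_out = 7.19 × 0.4203 = 3.022 V.
(Unloaded: V_out = x·V_in = 4.52 V.)

V_out ≈ 3.02 V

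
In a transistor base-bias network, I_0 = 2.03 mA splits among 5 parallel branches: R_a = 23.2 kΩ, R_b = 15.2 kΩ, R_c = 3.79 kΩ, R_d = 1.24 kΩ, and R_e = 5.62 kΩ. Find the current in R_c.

I ≈ 0.395 mA

ΣG = 1/23.2 + 1/15.2 + 1/3.79 + 1/1.24 + 1/5.62 = 1.357.
By the current-divider rule, I = I_0 · G_k/ΣG = 2.03 × 0.1944 = 0.3947 mA.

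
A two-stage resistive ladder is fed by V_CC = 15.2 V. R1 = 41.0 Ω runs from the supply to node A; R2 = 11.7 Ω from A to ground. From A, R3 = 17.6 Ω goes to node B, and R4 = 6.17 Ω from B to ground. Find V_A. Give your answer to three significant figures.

V_A ≈ 2.44 V

Node A sees R2 in parallel with the series input of stage 2, R3 + R4 = 23.77 Ω.
Effective lower resistance at A: R2 ‖ 23.77 = 7.841 Ω.
V_A = 15.2 × 7.841/(41.0 + 7.841) = 2.440 V.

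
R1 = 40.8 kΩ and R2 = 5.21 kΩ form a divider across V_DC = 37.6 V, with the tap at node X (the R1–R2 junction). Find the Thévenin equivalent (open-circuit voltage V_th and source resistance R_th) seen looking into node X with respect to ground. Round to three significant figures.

V_th ≈ 4.26 V, R_th ≈ 4.62 kΩ

Open-circuit (no load on X): V_th = V_DC · R2/(R1 + R2) = 37.6 × 5.21/(40.80 + 5.21) = 4.258 V.
Zeroing V_DC shorts the top of R1 to ground, so R_th = R1 ‖ R2 = 4.620 kΩ.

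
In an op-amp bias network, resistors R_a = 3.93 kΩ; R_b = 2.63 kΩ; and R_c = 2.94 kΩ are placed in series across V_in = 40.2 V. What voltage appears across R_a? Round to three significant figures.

Total series resistance ΣR = 3.93 + 2.63 + 2.94 = 9.500 kΩ.
Voltage divider: V = V_in · (3.930 / 9.500) = 40.2 × 0.4137 = 16.63 V.

V ≈ 16.6 V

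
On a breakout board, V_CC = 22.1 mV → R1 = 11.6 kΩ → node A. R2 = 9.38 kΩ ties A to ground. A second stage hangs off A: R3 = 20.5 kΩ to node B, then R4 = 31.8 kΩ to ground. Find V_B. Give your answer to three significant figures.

The second stage (R3 + R4 = 52.30 kΩ) loads node A in parallel with R2.
R2 ‖ (R3+R4) = 7.954 kΩ.
So V_A = 22.1 × 0.4068 = 8.989 mV.
Then the unloaded second divider: V_B = V_A × R4/(R3+R4) = 8.989 × 0.6080 = 5.466 mV.

V_B ≈ 5.47 mV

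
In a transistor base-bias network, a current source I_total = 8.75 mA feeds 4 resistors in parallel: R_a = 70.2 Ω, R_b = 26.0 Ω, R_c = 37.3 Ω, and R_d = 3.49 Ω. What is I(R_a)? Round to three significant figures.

I ≈ 0.341 mA

ΣG = 1/70.2 + 1/26.0 + 1/37.3 + 1/3.49 = 0.3660.
By the current-divider rule, I = I_total · G_k/ΣG = 8.75 × 0.03892 = 0.3405 mA.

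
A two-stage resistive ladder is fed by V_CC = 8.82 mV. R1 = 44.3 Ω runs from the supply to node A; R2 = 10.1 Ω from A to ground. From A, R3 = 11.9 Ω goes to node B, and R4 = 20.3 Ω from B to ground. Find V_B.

The second stage (R3 + R4 = 32.20 Ω) loads node A in parallel with R2.
R2 ‖ (R3+R4) = 7.688 Ω.
V_A = 8.82 × 7.688/(44.3 + 7.688) = 1.304 mV.
Stage 2 is unloaded, so V_B = V_A · R4/(R3+R4) = 1.304 × 20.3/32.20 = 0.8223 mV.

V_B ≈ 0.822 mV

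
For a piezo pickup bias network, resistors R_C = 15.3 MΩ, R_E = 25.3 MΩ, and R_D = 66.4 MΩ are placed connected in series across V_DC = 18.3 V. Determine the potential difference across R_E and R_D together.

Total series resistance ΣR = 15.3 + 25.3 + 66.4 = 107.0 MΩ.
R_{R_E..R_D} = 25.3 + 66.4 = 91.70 MΩ.
Voltage divider: V = V_DC · (91.70 / 107.0) = 18.3 × 0.8570 = 15.68 V.

V ≈ 15.7 V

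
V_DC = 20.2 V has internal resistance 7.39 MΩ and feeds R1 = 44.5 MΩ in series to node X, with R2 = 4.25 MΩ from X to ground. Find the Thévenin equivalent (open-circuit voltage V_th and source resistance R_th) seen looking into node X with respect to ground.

V_th ≈ 1.53 V, R_th ≈ 3.93 MΩ

R1' = 7.39 + 44.5 = 51.89 MΩ (source resistance + R1).
With X open, the divider is unloaded: V_th = 20.2 × 4.25/56.14 = 1.529 V.
Looking into X with the source shorted: R_th = R1'·R2/(R1'+R2) = 51.89 × 4.25/56.14 = 3.928 MΩ.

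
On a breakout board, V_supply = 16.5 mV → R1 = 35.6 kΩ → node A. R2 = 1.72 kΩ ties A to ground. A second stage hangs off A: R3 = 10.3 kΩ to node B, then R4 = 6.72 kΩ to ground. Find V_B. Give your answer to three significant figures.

Looking into the second stage from A: R3 + R4 = 17.02 kΩ appears in parallel with R2.
Effective lower resistance at A: R2 ‖ 17.02 = 1.562 kΩ.
So V_A = 16.5 × 0.04204 = 0.6936 mV.
V_B = V_A × 0.3948 = 0.2738 mV.

V_B ≈ 0.274 mV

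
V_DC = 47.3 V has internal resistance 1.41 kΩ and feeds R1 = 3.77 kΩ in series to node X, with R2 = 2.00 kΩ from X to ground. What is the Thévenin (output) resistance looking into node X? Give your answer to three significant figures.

R_th ≈ 1.44 kΩ

R1' = 1.41 + 3.77 = 5.180 kΩ (source resistance + R1).
With V_DC suppressed (replaced by a short), R_th = R1' ‖ R2 = (5.180 × 2.00)/(5.180 + 2.00) = 1.443 kΩ.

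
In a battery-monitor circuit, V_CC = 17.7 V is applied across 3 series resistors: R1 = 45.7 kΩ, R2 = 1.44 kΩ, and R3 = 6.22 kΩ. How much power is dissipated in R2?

P ≈ 0.158 mW

ΣR = 53.36 kΩ → I = 17.7/53.36 = 0.3317 mA.
V(R2) = I·R = 0.4777 V; P = V·I = 0.4777 × 0.3317 = 0.1584 mW.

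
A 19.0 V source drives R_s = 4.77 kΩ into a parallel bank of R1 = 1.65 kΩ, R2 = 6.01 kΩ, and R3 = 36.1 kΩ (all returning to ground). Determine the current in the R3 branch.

Combine the parallel branches: R_p = (1/1.65 + 1/6.01 + 1/36.1)⁻¹ = 1.250 kΩ.
Node voltage V_A = V_s · R_p/(R_s + R_p) = 19.0 × 0.2076 = 3.945 V.
Branch current I = V_A/R3 = 3.945/36.1 = 0.1093 mA.

I ≈ 0.109 mA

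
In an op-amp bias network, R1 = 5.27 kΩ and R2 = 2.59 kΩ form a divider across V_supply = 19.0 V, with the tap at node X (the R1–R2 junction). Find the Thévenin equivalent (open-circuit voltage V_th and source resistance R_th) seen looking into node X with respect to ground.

V_th ≈ 6.26 V, R_th ≈ 1.74 kΩ

Open-circuit (no load on X): V_th = V_supply · R2/(R1 + R2) = 19.0 × 2.59/(5.270 + 2.59) = 6.261 V.
Zeroing V_supply shorts the top of R1 to ground, so R_th = R1 ‖ R2 = 1.737 kΩ.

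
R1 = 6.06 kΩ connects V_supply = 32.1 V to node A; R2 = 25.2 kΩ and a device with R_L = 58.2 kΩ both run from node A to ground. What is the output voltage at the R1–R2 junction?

V_out ≈ 23.9 V

R2 ‖ R_L = (25.2 × 58.2)/(25.2 + 58.2) = 17.59 kΩ.
Now apply the divider: V_out = 32.1 × 0.7437 = 23.87 V.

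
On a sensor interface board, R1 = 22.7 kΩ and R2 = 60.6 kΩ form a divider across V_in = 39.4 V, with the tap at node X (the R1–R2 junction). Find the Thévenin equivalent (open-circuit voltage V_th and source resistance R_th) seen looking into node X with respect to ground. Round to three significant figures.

V_th is the unloaded tap voltage: V_in · R2/(R1+R2) = 39.4 × 0.7275 = 28.66 V.
Looking into X with the source shorted: R_th = R1·R2/(R1+R2) = 22.70 × 60.6/83.30 = 16.51 kΩ.

V_th ≈ 28.7 V, R_th ≈ 16.5 kΩ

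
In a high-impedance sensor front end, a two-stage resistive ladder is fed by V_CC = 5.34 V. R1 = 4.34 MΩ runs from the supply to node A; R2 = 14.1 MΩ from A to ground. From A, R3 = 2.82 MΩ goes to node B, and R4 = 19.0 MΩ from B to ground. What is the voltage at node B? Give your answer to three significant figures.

V_B ≈ 3.09 V

Looking into the second stage from A: R3 + R4 = 21.82 MΩ appears in parallel with R2.
Effective lower resistance at A: R2 ‖ 21.82 = 8.565 MΩ.
First divider: V_A = V_CC · 8.565/(4.34 + 8.565) = 3.544 V.
Stage 2 is unloaded, so V_B = V_A · R4/(R3+R4) = 3.544 × 19.0/21.82 = 3.086 V.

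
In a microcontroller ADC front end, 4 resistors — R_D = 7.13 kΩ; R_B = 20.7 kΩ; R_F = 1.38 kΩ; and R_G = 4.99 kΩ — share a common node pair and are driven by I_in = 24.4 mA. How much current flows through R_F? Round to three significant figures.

Total conductance ΣG = 1/7.13 + 1/20.7 + 1/1.38 + 1/4.99 = 1.114 (units of 1/kΩ).
Current divider: I(R_F) = I_in · G_k/ΣG = 24.4 × (0.7246/1.114) = 24.4 × 0.6507 = 15.88 mA.

I ≈ 15.9 mA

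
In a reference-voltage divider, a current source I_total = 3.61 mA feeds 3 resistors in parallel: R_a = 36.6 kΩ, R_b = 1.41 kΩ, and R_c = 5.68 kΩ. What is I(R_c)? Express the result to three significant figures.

Conductances: ΣG = 1/36.6 + 1/1.41 + 1/5.68 = 0.9126 (1/kΩ).
Current divider: I(R_c) = I_total · G_k/ΣG = 3.61 × (0.1761/0.9126) = 3.61 × 0.1929 = 0.6964 mA.

I ≈ 0.696 mA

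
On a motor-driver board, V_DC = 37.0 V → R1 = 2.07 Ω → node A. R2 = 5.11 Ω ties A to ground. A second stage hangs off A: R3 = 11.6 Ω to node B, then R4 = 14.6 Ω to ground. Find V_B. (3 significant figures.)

Looking into the second stage from A: R3 + R4 = 26.20 Ω appears in parallel with R2.
R2 ‖ (R3+R4) = 4.276 Ω.
V_A = 37.0 × 4.276/(2.07 + 4.276) = 24.93 V.
V_B = V_A × 0.5573 = 13.89 V.

V_B ≈ 13.9 V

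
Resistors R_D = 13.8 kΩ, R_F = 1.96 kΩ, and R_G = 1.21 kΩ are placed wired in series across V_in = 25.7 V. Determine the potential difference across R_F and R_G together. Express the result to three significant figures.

V ≈ 4.80 V

Total series resistance ΣR = 13.8 + 1.96 + 1.21 = 16.97 kΩ.
R_{R_F..R_G} = 1.96 + 1.21 = 3.170 kΩ.
By the voltage-divider rule, V = 25.7 × 3.170/16.97 = 4.801 V.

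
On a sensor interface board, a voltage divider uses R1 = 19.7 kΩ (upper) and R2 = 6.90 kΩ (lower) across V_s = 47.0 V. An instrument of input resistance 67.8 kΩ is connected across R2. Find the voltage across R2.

R2 ‖ R_L = (6.90 × 67.8)/(6.90 + 67.8) = 6.263 kΩ.
Voltage divider with the loaded lower leg: V_out = 47.0 × 6.263/(19.7 + 6.263) = 47.0 × 0.2412 = 11.34 V.
(Unloaded it would be 12.2 V; the load pulls it down.)

V_out ≈ 11.3 V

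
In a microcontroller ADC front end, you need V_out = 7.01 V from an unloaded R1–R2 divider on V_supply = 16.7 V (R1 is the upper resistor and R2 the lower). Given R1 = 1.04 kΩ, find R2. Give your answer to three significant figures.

The divider ratio is R2/(R1+R2) = 7.01/16.7 = 0.4198.
So R2 = R1 · V_out/(V_supply − V_out) = 1.04 × 7.01/(16.7 − 7.01) = 1.04 × 0.7234 = 0.7524 kΩ.

R2 ≈ 0.752 kΩ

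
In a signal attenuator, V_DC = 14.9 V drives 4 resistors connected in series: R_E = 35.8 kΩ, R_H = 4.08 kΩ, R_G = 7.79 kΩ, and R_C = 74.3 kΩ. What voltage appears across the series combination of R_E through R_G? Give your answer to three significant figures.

V ≈ 5.82 V

Series total: ΣR = 35.8 + 4.08 + 7.79 + 74.3 = 122.0 kΩ.
R_{R_E..R_G} = 35.8 + 4.08 + 7.79 = 47.67 kΩ.
By the voltage-divider rule, V = 14.9 × 47.67/122.0 = 5.823 V.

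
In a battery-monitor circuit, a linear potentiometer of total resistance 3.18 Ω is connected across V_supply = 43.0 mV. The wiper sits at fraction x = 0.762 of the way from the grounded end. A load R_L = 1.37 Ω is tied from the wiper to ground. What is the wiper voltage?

The pot divides into 0.7568 Ω above the wiper and 2.423 Ω below.
Lower segment in parallel with the load: 2.423 ‖ 1.37 = 0.8752 Ω.
V_out = 43.0 × 0.8752/(0.7568 + 0.8752) = 23.06 mV.

V_out ≈ 23.1 mV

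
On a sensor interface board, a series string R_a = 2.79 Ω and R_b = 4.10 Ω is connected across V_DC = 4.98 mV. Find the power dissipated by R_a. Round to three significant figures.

P ≈ 1.46 µW

The common current is I = 4.98/6.890 = 0.7228 mA.
P(R_a) = I²·R_a = (0.7228)² × 2.79 = 1.458 µW.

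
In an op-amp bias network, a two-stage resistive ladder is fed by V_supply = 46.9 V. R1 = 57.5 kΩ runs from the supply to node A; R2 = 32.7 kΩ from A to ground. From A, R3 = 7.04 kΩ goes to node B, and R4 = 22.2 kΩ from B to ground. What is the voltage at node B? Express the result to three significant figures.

V_B ≈ 7.54 V

Node A sees R2 in parallel with the series input of stage 2, R3 + R4 = 29.24 kΩ.
Effective lower resistance at A: R2 ‖ 29.24 = 15.44 kΩ.
V_A = 46.9 × 15.44/(57.5 + 15.44) = 9.926 V.
Then the unloaded second divider: V_B = V_A × R4/(R3+R4) = 9.926 × 0.7592 = 7.536 V.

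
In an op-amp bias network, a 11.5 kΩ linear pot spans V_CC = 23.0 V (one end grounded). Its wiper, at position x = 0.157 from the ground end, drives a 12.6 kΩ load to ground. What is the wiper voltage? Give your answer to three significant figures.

V_out ≈ 3.22 V

Split the track: R_lower = x·R_p = 1.806 kΩ, R_upper = (1−x)·R_p = 9.694 kΩ.
Lower segment in parallel with the load: 1.806 ‖ 12.6 = 1.579 kΩ.
V_out = 23.0 × 1.579/(9.694 + 1.579) = 3.222 V.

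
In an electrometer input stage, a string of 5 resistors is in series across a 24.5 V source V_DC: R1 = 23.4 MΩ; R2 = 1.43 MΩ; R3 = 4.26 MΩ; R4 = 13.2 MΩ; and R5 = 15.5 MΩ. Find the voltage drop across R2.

V ≈ 0.606 V

Series total: ΣR = 23.4 + 1.43 + 4.26 + 13.2 + 15.5 = 57.79 MΩ.
Voltage divider: V = V_DC · (1.430 / 57.79) = 24.5 × 0.02474 = 0.6062 V.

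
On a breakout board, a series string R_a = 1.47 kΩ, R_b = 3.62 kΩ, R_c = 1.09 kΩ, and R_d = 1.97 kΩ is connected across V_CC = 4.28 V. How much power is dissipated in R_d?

The common current is I = 4.28/8.150 = 0.5252 mA.
V(R_d) = I·R = 1.035 V; P = V·I = 1.035 × 0.5252 = 0.5433 mW.

P ≈ 0.543 mW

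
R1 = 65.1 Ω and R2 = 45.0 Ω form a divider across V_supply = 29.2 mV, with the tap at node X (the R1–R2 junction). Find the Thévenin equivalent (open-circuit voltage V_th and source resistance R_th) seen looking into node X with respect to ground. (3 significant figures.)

V_th is the unloaded tap voltage: V_supply · R2/(R1+R2) = 29.2 × 0.4087 = 11.93 mV.
Zeroing V_supply shorts the top of R1 to ground, so R_th = R1 ‖ R2 = 26.61 Ω.

V_th ≈ 11.9 mV, R_th ≈ 26.6 Ω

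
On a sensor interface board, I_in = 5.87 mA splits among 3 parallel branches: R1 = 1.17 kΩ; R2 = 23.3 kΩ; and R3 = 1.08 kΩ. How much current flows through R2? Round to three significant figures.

I ≈ 0.138 mA

Conductances: ΣG = 1/1.17 + 1/23.3 + 1/1.08 = 1.824 (1/kΩ).
By the current-divider rule, I = I_in · G_k/ΣG = 5.87 × 0.02354 = 0.1382 mA.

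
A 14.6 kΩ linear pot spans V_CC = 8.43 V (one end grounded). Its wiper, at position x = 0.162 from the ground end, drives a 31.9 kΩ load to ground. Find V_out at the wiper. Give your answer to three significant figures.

V_out ≈ 1.29 V

The pot divides into 12.23 kΩ above the wiper and 2.365 kΩ below.
(x·R_p) ‖ R_L = 2.202 kΩ.
Loaded-divider output: V_out = 8.43 × 0.1525 = 1.286 V.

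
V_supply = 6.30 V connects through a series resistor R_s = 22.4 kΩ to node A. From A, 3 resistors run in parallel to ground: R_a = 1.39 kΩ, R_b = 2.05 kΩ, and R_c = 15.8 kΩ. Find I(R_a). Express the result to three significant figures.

I ≈ 0.154 mA

Combine the parallel branches: R_p = (1/1.39 + 1/2.05 + 1/15.8)⁻¹ = 0.7871 kΩ.
V_A by voltage divider: V_A = 6.30 × 0.7871/(22.4 + 0.7871) = 0.2139 V.
I(R_a) = V_A / R_a = 0.2139/1.39 = 0.1539 mA.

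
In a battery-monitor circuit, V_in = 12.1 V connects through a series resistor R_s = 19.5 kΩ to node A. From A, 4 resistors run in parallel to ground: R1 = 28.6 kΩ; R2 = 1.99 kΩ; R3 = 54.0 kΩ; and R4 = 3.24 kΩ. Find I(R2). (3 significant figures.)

I ≈ 0.340 mA

Parallel bank: R_p = 1/(1/28.6 + 1/1.99 + 1/54.0 + 1/3.24) = 1.157 kΩ.
Node voltage V_A = V_in · R_p/(R_s + R_p) = 12.1 × 0.05599 = 0.6775 V.
I(R2) = V_A / R2 = 0.6775/1.99 = 0.3404 mA.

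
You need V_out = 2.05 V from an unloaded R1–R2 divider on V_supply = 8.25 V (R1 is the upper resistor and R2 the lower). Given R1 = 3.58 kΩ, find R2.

R2 ≈ 1.18 kΩ

The divider ratio is R2/(R1+R2) = 2.05/8.25 = 0.2485.
Rearranging, R2 = R1·k/(1−k) = 3.58 × 0.3306 = 1.184 kΩ.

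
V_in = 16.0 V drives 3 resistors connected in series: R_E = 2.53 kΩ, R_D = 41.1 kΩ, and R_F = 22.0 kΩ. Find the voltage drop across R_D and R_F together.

V ≈ 15.4 V

Series total: ΣR = 2.53 + 41.1 + 22.0 = 65.63 kΩ.
R_{R_D..R_F} = 41.1 + 22.0 = 63.10 kΩ.
Voltage divider: V = V_in · (63.10 / 65.63) = 16.0 × 0.9615 = 15.38 V.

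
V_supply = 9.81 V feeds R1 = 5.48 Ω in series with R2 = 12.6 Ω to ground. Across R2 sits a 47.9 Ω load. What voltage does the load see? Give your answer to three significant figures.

V_out ≈ 6.33 V

The load sits in parallel with R2, giving an effective lower resistance R2' = R2·R_L/(R2+R_L) = 9.976 Ω.
Then V_out = V_supply · R2'/(R1 + R2') = 9.81 × 9.976/15.46 = 6.332 V.
(Unloaded it would be 6.84 V; the load pulls it down.)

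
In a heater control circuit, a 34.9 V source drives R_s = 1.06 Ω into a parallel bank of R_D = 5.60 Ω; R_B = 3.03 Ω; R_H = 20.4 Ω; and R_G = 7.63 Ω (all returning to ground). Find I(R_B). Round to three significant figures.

I ≈ 6.66 A

Parallel bank: R_p = 1/(1/5.60 + 1/3.03 + 1/20.4 + 1/7.63) = 1.452 Ω.
V_A = 34.9 × 1.452/2.512 = 20.17 V.
I(R_B) = V_A / R_B = 20.17/3.03 = 6.658 A.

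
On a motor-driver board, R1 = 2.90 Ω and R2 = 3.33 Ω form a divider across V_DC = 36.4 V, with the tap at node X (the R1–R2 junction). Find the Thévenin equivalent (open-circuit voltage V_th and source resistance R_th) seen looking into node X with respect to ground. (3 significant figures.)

V_th ≈ 19.5 V, R_th ≈ 1.55 Ω

V_th is the unloaded tap voltage: V_DC · R2/(R1+R2) = 36.4 × 0.5345 = 19.46 V.
With V_DC suppressed (replaced by a short), R_th = R1 ‖ R2 = (2.900 × 3.33)/(2.900 + 3.33) = 1.550 Ω.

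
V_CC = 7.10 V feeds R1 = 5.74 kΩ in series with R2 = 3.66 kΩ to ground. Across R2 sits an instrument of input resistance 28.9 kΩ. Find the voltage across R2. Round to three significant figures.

The load sits in parallel with R2, giving an effective lower resistance R2' = R2·R_L/(R2+R_L) = 3.249 kΩ.
Now apply the divider: V_out = 7.10 × 0.3614 = 2.566 V.

V_out ≈ 2.57 V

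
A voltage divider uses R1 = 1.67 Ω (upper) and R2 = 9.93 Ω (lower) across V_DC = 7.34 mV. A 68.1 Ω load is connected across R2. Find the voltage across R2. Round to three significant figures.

First combine the lower leg with the load: R2 ‖ R_L = 8.666 Ω.
Then V_out = V_DC · R2'/(R1 + R2') = 7.34 × 8.666/10.34 = 6.154 mV.

V_out ≈ 6.15 mV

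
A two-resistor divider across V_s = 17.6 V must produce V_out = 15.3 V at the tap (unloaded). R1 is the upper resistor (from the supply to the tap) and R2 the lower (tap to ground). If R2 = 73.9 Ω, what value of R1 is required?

R1 ≈ 11.1 Ω

Required fraction k = V_out/V_s = 0.8693.
So R1 = R2 · (V_s/V_out − 1) = 73.9 × (17.6/15.3 − 1) = 73.9 × 0.1503 = 11.11 Ω.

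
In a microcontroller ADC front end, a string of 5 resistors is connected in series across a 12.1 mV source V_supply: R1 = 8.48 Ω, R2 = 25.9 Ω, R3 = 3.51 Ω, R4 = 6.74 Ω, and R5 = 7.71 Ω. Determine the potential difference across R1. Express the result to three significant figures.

ΣR = 8.48 + 25.9 + 3.51 + 6.74 + 7.71 = 52.34 Ω.
By the voltage-divider rule, V = 12.1 × 8.480/52.34 = 1.960 mV.

V ≈ 1.96 mV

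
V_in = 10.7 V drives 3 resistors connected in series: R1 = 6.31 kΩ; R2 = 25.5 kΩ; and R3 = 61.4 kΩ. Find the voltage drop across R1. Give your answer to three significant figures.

ΣR = 6.31 + 25.5 + 61.4 = 93.21 kΩ.
V = V_in · R/ΣR = 10.7 × 0.06770 = 0.7244 V.

V ≈ 0.724 V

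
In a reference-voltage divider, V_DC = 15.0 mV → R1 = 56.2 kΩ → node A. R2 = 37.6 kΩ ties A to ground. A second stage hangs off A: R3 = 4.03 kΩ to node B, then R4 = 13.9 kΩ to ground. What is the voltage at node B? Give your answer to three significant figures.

V_B ≈ 2.07 mV

Node A sees R2 in parallel with the series input of stage 2, R3 + R4 = 17.93 kΩ.
R2 ‖ (R3+R4) = 12.14 kΩ.
So V_A = 15.0 × 0.1776 = 2.665 mV.
Then the unloaded second divider: V_B = V_A × R4/(R3+R4) = 2.665 × 0.7752 = 2.066 mV.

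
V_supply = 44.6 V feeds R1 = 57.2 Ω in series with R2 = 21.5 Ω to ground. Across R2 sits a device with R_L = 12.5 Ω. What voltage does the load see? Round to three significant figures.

V_out ≈ 5.41 V

The load sits in parallel with R2, giving an effective lower resistance R2' = R2·R_L/(R2+R_L) = 7.904 Ω.
Then V_out = V_supply · R2'/(R1 + R2') = 44.6 × 7.904/65.10 = 5.415 V.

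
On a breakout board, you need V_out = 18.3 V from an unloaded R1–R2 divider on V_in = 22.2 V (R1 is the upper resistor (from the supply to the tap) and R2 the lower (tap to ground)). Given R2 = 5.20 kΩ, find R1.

V_out/V_in = R2/(R1+R2) = 0.8243.
R1 = R2·(1/k − 1) = 5.20 × 0.2131 = 1.108 kΩ.

R1 ≈ 1.11 kΩ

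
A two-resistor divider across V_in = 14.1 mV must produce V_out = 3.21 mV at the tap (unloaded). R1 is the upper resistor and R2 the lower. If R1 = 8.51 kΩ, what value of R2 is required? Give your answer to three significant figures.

Required fraction k = V_out/V_in = 0.2277.
So R2 = R1 · V_out/(V_in − V_out) = 8.51 × 3.21/(14.1 − 3.21) = 8.51 × 0.2948 = 2.508 kΩ.

R2 ≈ 2.51 kΩ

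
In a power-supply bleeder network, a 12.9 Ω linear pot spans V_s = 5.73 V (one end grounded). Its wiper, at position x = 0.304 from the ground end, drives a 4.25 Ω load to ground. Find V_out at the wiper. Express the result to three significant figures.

Lower segment x·R_p = 3.922 Ω; upper segment (1−x)·R_p = 8.978 Ω.
Lower segment in parallel with the load: 3.922 ‖ 4.25 = 2.040 Ω.
Loaded-divider output: V_out = 5.73 × 0.1851 = 1.061 V.
(Unloaded: V_out = x·V_s = 1.74 V.)

V_out ≈ 1.06 V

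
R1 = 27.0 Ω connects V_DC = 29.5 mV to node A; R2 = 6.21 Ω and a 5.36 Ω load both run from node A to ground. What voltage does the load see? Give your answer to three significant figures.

V_out ≈ 2.84 mV

First combine the lower leg with the load: R2 ‖ R_L = 2.877 Ω.
Then V_out = V_DC · R2'/(R1 + R2') = 29.5 × 2.877/29.88 = 2.841 mV.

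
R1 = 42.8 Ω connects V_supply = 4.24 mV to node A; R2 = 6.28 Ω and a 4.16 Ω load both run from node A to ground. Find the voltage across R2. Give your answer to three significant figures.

R2 ‖ R_L = (6.28 × 4.16)/(6.28 + 4.16) = 2.502 Ω.
Now apply the divider: V_out = 4.24 × 0.05524 = 0.2342 mV.

V_out ≈ 0.234 mV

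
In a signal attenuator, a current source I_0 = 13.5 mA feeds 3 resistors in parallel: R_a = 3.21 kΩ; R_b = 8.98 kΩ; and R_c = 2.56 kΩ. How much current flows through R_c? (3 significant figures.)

Total conductance ΣG = 1/3.21 + 1/8.98 + 1/2.56 = 0.8135 (units of 1/kΩ).
Current divider: I(R_c) = I_0 · G_k/ΣG = 13.5 × (0.3906/0.8135) = 13.5 × 0.4802 = 6.482 mA.

I ≈ 6.48 mA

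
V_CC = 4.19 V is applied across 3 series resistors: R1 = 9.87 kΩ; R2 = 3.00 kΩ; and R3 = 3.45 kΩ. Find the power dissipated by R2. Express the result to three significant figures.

ΣR = 16.32 kΩ → I = 4.19/16.32 = 0.2567 mA.
P(R2) = I²·R2 = (0.2567)² × 3.00 = 0.1977 mW.

P ≈ 0.198 mW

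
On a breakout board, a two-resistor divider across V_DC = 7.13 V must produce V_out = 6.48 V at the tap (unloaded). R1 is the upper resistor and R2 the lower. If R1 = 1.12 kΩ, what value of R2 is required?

The divider ratio is R2/(R1+R2) = 6.48/7.13 = 0.9088.
Rearranging, R2 = R1·k/(1−k) = 1.12 × 9.969 = 11.17 kΩ.

R2 ≈ 11.2 kΩ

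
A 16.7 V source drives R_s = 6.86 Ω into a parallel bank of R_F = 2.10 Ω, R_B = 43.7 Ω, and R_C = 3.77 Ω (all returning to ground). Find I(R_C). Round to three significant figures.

Equivalent of the parallel group: R_p = 1.308 Ω.
V_A = 16.7 × 1.308/8.168 = 2.675 V.
Branch current I = V_A/R_C = 2.675/3.77 = 0.7095 A.

I ≈ 0.710 A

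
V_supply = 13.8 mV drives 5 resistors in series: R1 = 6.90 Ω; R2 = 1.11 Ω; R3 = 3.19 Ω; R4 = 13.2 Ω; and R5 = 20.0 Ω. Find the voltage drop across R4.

V ≈ 4.10 mV

ΣR = 6.90 + 1.11 + 3.19 + 13.2 + 20.0 = 44.40 Ω.
V = V_supply · R/ΣR = 13.8 × 0.2973 = 4.103 mV.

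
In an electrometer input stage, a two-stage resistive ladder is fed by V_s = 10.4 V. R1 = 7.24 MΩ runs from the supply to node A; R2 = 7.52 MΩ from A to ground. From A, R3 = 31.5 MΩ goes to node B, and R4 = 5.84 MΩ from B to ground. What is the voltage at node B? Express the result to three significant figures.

V_B ≈ 0.754 V

Looking into the second stage from A: R3 + R4 = 37.34 MΩ appears in parallel with R2.
Effective lower resistance at A: R2 ‖ 37.34 = 6.259 MΩ.
V_A = 10.4 × 6.259/(7.24 + 6.259) = 4.822 V.
Then the unloaded second divider: V_B = V_A × R4/(R3+R4) = 4.822 × 0.1564 = 0.7542 V.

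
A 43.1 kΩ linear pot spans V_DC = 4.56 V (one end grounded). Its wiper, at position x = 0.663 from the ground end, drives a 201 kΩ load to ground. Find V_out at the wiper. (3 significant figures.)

Lower segment x·R_p = 28.58 kΩ; upper segment (1−x)·R_p = 14.52 kΩ.
Lower segment in parallel with the load: 28.58 ‖ 201 = 25.02 kΩ.
Loaded-divider output: V_out = 4.56 × 0.6327 = 2.885 V.

V_out ≈ 2.89 V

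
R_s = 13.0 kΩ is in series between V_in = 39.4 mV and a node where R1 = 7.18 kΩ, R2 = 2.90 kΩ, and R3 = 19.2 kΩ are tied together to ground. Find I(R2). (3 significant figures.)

I ≈ 1.70 µA

Combine the parallel branches: R_p = (1/7.18 + 1/2.90 + 1/19.2)⁻¹ = 1.865 kΩ.
Node voltage V_A = V_in · R_p/(R_s + R_p) = 39.4 × 0.1255 = 4.943 mV.
Branch current I = V_A/R2 = 4.943/2.90 = 1.705 µA.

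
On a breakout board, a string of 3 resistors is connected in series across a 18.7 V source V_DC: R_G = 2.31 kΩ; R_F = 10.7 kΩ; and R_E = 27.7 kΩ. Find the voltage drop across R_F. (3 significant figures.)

V ≈ 4.92 V

Series total: ΣR = 2.31 + 10.7 + 27.7 = 40.71 kΩ.
Voltage divider: V = V_DC · (10.70 / 40.71) = 18.7 × 0.2628 = 4.915 V.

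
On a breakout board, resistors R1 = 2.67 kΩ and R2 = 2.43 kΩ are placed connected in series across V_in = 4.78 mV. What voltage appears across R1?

V ≈ 2.50 mV

Series total: ΣR = 2.67 + 2.43 = 5.100 kΩ.
V = V_in · R/ΣR = 4.78 × 0.5235 = 2.502 mV.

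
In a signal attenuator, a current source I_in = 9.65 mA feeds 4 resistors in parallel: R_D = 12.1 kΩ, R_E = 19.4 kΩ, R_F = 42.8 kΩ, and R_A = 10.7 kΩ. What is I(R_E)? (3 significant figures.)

Total conductance ΣG = 1/12.1 + 1/19.4 + 1/42.8 + 1/10.7 = 0.2510 (units of 1/kΩ).
By the current-divider rule, I = I_in · G_k/ΣG = 9.65 × 0.2054 = 1.982 mA.

I ≈ 1.98 mA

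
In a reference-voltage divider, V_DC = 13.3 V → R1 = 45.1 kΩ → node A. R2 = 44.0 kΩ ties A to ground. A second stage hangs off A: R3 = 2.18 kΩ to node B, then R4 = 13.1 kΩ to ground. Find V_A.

Looking into the second stage from A: R3 + R4 = 15.28 kΩ appears in parallel with R2.
Effective lower resistance at A: R2 ‖ 15.28 = 11.34 kΩ.
So V_A = 13.3 × 0.2009 = 2.673 V.

V_A ≈ 2.67 V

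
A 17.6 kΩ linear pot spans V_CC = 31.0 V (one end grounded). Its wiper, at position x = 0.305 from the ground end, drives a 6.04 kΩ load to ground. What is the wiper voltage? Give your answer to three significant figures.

Split the track: R_lower = x·R_p = 5.368 kΩ, R_upper = (1−x)·R_p = 12.23 kΩ.
R_L loads the lower segment: effective lower R = 2.842 kΩ.
V_out = 31.0 × 2.842/(12.23 + 2.842) = 5.845 V.
(Unloaded: V_out = x·V_CC = 9.46 V.)

V_out ≈ 5.84 V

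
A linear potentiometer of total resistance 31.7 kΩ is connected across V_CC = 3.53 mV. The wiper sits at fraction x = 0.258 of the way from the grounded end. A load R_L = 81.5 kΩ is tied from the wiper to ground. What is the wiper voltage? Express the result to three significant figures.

The pot divides into 23.52 kΩ above the wiper and 8.179 kΩ below.
R_L loads the lower segment: effective lower R = 7.433 kΩ.
Then V_out = V_CC · 7.433/(23.52 + 7.433) = 0.8476 mV.

V_out ≈ 0.848 mV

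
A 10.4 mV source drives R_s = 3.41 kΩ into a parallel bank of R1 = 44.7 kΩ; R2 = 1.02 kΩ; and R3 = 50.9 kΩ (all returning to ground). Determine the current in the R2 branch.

Parallel bank: R_p = 1/(1/44.7 + 1/1.02 + 1/50.9) = 0.9781 kΩ.
V_A = 10.4 × 0.9781/4.388 = 2.318 mV.
I(R2) = V_A / R2 = 2.318/1.02 = 2.273 µA.

I ≈ 2.27 µA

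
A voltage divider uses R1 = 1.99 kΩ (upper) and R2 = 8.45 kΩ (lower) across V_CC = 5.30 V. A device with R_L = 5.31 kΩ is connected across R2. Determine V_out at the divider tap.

V_out ≈ 3.29 V

R2 ‖ R_L = (8.45 × 5.31)/(8.45 + 5.31) = 3.261 kΩ.
Now apply the divider: V_out = 5.30 × 0.6210 = 3.291 V.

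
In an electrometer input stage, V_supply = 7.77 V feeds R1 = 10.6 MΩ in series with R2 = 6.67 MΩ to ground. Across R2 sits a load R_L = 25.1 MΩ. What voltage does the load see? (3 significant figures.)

The load sits in parallel with R2, giving an effective lower resistance R2' = R2·R_L/(R2+R_L) = 5.270 MΩ.
Voltage divider with the loaded lower leg: V_out = 7.77 × 5.270/(10.6 + 5.270) = 7.77 × 0.3321 = 2.580 V.

V_out ≈ 2.58 V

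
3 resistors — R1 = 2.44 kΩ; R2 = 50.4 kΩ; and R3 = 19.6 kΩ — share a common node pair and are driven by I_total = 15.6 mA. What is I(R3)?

ΣG = 1/2.44 + 1/50.4 + 1/19.6 = 0.4807.
Current divider: I(R3) = I_total · G_k/ΣG = 15.6 × (0.05102/0.4807) = 15.6 × 0.1061 = 1.656 mA.

I ≈ 1.66 mA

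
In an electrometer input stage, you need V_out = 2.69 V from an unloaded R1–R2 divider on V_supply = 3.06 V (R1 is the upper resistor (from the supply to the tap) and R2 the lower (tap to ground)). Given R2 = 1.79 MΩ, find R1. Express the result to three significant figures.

Required fraction k = V_out/V_supply = 0.8791.
Rearranging, R1 = R2·(1−k)/k = 1.79 × 0.1375 = 0.2462 MΩ.

R1 ≈ 0.246 MΩ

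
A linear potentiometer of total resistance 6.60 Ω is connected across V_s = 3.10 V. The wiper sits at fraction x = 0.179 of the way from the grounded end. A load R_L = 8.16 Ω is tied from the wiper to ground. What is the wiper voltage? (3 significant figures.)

V_out ≈ 0.496 V

Split the track: R_lower = x·R_p = 1.181 Ω, R_upper = (1−x)·R_p = 5.419 Ω.
Lower segment in parallel with the load: 1.181 ‖ 8.16 = 1.032 Ω.
Then V_out = V_s · 1.032/(5.419 + 1.032) = 0.4959 V.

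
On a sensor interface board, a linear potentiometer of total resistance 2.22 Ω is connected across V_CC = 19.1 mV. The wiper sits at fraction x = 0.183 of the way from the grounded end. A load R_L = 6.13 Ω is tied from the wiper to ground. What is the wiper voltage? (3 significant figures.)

Lower segment x·R_p = 0.4063 Ω; upper segment (1−x)·R_p = 1.814 Ω.
R_L loads the lower segment: effective lower R = 0.3810 Ω.
Loaded-divider output: V_out = 19.1 × 0.1736 = 3.316 mV.

V_out ≈ 3.32 mV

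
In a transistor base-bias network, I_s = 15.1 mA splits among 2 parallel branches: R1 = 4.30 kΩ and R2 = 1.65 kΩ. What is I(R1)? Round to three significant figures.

For two parallel branches, I_k = I_s · (other R)/(sum of R).
So I = 15.1 × 1.65/5.950 = 4.187 mA.

I ≈ 4.19 mA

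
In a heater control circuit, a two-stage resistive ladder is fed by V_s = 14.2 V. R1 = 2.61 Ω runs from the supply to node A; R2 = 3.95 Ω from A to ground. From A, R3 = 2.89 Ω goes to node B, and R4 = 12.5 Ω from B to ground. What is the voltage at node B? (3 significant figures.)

Looking into the second stage from A: R3 + R4 = 15.39 Ω appears in parallel with R2.
Effective lower resistance at A: R2 ‖ 15.39 = 3.143 Ω.
V_A = 14.2 × 3.143/(2.61 + 3.143) = 7.758 V.
Stage 2 is unloaded, so V_B = V_A · R4/(R3+R4) = 7.758 × 12.5/15.39 = 6.301 V.

V_B ≈ 6.30 V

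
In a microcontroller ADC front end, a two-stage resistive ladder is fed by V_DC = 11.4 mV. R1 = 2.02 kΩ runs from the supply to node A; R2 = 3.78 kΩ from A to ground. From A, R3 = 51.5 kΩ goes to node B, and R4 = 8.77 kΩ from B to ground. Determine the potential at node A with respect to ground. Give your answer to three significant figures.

V_A ≈ 7.27 mV

Looking into the second stage from A: R3 + R4 = 60.27 kΩ appears in parallel with R2.
Effective lower resistance at A: R2 ‖ 60.27 = 3.557 kΩ.
V_A = 11.4 × 3.557/(2.02 + 3.557) = 7.271 mV.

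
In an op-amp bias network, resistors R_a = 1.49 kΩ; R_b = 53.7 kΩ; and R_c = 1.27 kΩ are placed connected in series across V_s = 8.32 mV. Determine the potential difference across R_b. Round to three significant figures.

V ≈ 7.91 mV

Total series resistance ΣR = 1.49 + 53.7 + 1.27 = 56.46 kΩ.
Voltage divider: V = V_s · (53.70 / 56.46) = 8.32 × 0.9511 = 7.913 mV.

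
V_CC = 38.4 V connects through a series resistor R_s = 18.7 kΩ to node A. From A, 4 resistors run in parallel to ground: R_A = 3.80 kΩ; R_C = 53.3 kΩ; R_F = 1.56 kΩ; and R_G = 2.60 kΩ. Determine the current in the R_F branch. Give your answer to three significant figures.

I ≈ 0.967 mA

Combine the parallel branches: R_p = (1/3.80 + 1/53.3 + 1/1.56 + 1/2.60)⁻¹ = 0.7648 kΩ.
Node voltage V_A = V_CC · R_p/(R_s + R_p) = 38.4 × 0.03929 = 1.509 V.
I(R_F) = V_A / R_F = 1.509/1.56 = 0.9672 mA.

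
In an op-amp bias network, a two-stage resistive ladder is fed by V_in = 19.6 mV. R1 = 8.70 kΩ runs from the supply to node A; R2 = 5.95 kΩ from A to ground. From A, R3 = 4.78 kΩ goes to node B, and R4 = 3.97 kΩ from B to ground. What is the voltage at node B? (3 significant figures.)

Looking into the second stage from A: R3 + R4 = 8.750 kΩ appears in parallel with R2.
Effective lower resistance at A: R2 ‖ 8.750 = 3.542 kΩ.
First divider: V_A = V_in · 3.542/(8.70 + 3.542) = 5.671 mV.
Then the unloaded second divider: V_B = V_A × R4/(R3+R4) = 5.671 × 0.4537 = 2.573 mV.

V_B ≈ 2.57 mV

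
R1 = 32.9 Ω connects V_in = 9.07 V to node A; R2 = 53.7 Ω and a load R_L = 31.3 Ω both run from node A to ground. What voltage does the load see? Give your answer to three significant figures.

V_out ≈ 3.40 V

R2 ‖ R_L = (53.7 × 31.3)/(53.7 + 31.3) = 19.77 Ω.
Voltage divider with the loaded lower leg: V_out = 9.07 × 19.77/(32.9 + 19.77) = 9.07 × 0.3754 = 3.405 V.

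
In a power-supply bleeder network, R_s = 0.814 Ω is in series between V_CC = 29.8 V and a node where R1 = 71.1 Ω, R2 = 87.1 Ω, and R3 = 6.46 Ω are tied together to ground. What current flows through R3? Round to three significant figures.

I ≈ 4.02 A

Parallel bank: R_p = 1/(1/71.1 + 1/87.1 + 1/6.46) = 5.545 Ω.
V_A = 29.8 × 5.545/6.359 = 25.99 V.
I(R3) = V_A / R3 = 25.99/6.46 = 4.022 A.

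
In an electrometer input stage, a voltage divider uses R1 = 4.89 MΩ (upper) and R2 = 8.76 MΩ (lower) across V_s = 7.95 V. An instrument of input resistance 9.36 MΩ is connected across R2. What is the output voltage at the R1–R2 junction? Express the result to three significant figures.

R2 ‖ R_L = (8.76 × 9.36)/(8.76 + 9.36) = 4.525 MΩ.
Voltage divider with the loaded lower leg: V_out = 7.95 × 4.525/(4.89 + 4.525) = 7.95 × 0.4806 = 3.821 V.

V_out ≈ 3.82 V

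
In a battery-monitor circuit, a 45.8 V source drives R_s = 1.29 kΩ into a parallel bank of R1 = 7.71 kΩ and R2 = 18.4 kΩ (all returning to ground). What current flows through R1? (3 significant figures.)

Parallel bank: R_p = 1/(1/7.71 + 1/18.4) = 5.433 kΩ.
V_A by voltage divider: V_A = 45.8 × 5.433/(1.29 + 5.433) = 37.01 V.
Branch current I = V_A/R1 = 37.01/7.71 = 4.801 mA.

I ≈ 4.80 mA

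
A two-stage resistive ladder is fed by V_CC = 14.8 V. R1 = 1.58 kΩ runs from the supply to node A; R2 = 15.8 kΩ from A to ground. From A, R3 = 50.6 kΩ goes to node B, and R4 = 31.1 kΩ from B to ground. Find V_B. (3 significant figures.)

V_B ≈ 5.03 V

Looking into the second stage from A: R3 + R4 = 81.70 kΩ appears in parallel with R2.
Effective lower resistance at A: R2 ‖ 81.70 = 13.24 kΩ.
So V_A = 14.8 × 0.8934 = 13.22 V.
Then the unloaded second divider: V_B = V_A × R4/(R3+R4) = 13.22 × 0.3807 = 5.033 V.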